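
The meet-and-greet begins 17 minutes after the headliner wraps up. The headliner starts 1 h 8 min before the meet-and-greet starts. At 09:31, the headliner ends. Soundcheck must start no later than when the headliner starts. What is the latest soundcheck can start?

08:40

The meet-and-greet starts at 09:31 + 17 min = 09:48.
The headliner starts at 09:48 − 68 min = 08:40.
Soundcheck is bounded by the headliner, so the latest it can start is 08:40.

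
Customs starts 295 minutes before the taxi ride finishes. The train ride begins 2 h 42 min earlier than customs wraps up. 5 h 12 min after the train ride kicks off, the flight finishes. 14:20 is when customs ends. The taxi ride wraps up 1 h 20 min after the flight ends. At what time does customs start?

13:15

The train ride starts at 14:20 − 162 min = 11:38.
The flight ends at 11:38 + 312 min = 16:50.
The taxi ride ends at 16:50 + 80 min = 18:10.
Customs starts at 18:10 − 295 min = 13:15.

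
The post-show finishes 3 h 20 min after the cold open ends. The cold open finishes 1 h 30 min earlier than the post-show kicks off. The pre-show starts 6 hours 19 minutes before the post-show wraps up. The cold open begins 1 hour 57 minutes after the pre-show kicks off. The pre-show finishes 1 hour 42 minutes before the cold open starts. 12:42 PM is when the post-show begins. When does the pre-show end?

The cold open ends at 12:42 PM − 90 min = 11:12 AM.
The post-show ends at 11:12 AM + 200 min = 2:32 PM.
The pre-show starts at 2:32 PM − 379 min = 8:13 AM.
The cold open starts at 8:13 AM + 117 min = 10:10 AM.
The pre-show ends at 10:10 AM − 102 min = 8:28 AM.

8:28 AM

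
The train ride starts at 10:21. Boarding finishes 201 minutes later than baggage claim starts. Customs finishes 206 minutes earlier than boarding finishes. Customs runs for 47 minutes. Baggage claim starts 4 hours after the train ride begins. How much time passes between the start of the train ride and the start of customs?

3 h 8 min

Baggage claim starts at 10:21 + 240 min = 14:21.
Boarding ends at 14:21 + 201 min = 17:42.
Customs ends at 17:42 − 206 min = 14:16.
Customs starts at 14:16 − 47 min = 13:29.
From 10:21 to 13:29 is 3 h 8 min.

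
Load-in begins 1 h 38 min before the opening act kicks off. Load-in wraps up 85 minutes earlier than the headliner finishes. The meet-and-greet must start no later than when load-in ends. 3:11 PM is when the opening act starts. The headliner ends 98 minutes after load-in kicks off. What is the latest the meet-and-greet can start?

Load-in starts at 3:11 PM − 98 min = 1:33 PM.
The headliner ends at 1:33 PM + 98 min = 3:11 PM.
Load-in ends at 3:11 PM − 85 min = 1:46 PM.
The meet-and-greet is bounded by load-in, so the latest it can start is 1:46 PM.

1:46 PM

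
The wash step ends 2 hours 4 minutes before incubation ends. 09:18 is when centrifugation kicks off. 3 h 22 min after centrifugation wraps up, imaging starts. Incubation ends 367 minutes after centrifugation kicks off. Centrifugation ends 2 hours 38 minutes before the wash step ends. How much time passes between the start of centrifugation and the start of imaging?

4 h 47 min

Incubation ends at 09:18 + 367 min = 15:25.
The wash step ends at 15:25 − 124 min = 13:21.
Centrifugation ends at 13:21 − 158 min = 10:43.
Imaging starts at 10:43 + 202 min = 14:05.
From 09:18 to 14:05 is 4 h 47 min.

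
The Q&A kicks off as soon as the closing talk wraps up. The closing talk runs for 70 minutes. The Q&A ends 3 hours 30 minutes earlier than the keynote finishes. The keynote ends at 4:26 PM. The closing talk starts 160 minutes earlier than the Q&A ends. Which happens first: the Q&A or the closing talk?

The Q&A ends at 4:26 PM − 210 min = 12:56 PM.
The closing talk starts at 12:56 PM − 160 min = 10:16 AM.
The closing talk ends at 10:16 AM + 70 min = 11:26 AM.
So the Q&A starts at 11:26 AM.
The Q&A starts at 11:26 AM and the closing talk starts at 10:16 AM, so the closing talk is first.

the closing talk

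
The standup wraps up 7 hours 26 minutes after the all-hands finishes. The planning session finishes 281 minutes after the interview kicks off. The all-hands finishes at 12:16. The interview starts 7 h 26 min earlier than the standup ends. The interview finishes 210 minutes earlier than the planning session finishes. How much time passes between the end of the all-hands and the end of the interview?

The standup ends at 12:16 + 446 min = 19:42.
The interview starts at 19:42 − 446 min = 12:16.
The planning session ends at 12:16 + 281 min = 16:57.
The interview ends at 16:57 − 210 min = 13:27.
From 12:16 to 13:27 is 1 hour 11 minutes.

1 hour 11 minutes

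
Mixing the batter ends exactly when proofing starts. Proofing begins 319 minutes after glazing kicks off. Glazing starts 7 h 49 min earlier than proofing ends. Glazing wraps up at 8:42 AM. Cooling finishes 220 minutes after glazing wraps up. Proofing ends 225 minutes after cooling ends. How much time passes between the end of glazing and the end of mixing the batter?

Cooling ends at 8:42 AM + 220 min = 12:22 PM.
Proofing ends at 12:22 PM + 225 min = 4:07 PM.
Glazing starts at 4:07 PM − 469 min = 8:18 AM.
Proofing starts at 8:18 AM + 319 min = 1:37 PM.
So mixing the batter ends at 1:37 PM.
From 8:42 AM to 1:37 PM is 295 minutes.

295 minutes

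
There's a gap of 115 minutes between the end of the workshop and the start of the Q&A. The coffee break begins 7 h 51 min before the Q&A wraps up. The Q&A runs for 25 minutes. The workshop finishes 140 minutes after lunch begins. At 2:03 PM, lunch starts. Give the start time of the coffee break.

The workshop ends at 2:03 PM + 140 min = 4:23 PM.
The Q&A starts at 4:23 PM + 115 min = 6:18 PM.
The Q&A ends at 6:18 PM + 25 min = 6:43 PM.
The coffee break starts at 6:43 PM − 471 min = 10:52 AM.

10:52 AM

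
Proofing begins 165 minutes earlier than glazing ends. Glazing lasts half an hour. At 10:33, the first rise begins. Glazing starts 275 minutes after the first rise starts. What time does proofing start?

12:53

Glazing starts at 10:33 + 275 min = 15:08.
Glazing ends at 15:08 + 30 min = 15:38.
Proofing starts at 15:38 − 165 min = 12:53.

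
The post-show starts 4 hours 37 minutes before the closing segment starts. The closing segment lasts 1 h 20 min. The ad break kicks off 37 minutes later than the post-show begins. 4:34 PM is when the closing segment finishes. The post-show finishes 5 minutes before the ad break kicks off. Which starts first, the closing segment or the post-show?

The closing segment starts at 4:34 PM − 80 min = 3:14 PM.
The post-show starts at 3:14 PM − 277 min = 10:37 AM.
The closing segment starts at 3:14 PM and the post-show starts at 10:37 AM, so the post-show is first.

the post-show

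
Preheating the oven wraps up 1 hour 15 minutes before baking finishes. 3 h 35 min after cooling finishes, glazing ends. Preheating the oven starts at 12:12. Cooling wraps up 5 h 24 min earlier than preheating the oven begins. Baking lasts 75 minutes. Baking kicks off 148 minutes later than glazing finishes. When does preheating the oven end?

Cooling ends at 12:12 − 324 min = 06:48.
Glazing ends at 06:48 + 215 min = 10:23.
Baking starts at 10:23 + 148 min = 12:51.
Baking ends at 12:51 + 75 min = 14:06.
Preheating the oven ends at 14:06 − 75 min = 12:51.

12:51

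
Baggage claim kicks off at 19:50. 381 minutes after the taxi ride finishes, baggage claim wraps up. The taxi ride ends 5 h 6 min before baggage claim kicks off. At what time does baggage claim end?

21:05

The taxi ride ends at 19:50 − 306 min = 14:44.
Baggage claim ends at 14:44 + 381 min = 21:05.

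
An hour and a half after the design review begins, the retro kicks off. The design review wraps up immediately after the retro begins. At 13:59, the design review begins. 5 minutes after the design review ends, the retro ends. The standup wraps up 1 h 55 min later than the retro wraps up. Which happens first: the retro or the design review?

the design review

The retro starts at 13:59 + 90 min = 15:29.
The retro starts at 15:29 and the design review starts at 13:59, so the design review is first.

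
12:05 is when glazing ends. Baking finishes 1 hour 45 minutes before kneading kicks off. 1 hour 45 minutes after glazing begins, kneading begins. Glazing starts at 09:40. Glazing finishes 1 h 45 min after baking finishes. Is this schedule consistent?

No

Kneading starts at 09:40 + 105 min = 11:25.
Baking ends at 11:25 − 105 min = 09:40.
Glazing ends at 09:40 + 105 min = 11:25.
But glazing is also said to end at 12:05 — a 40-minute conflict.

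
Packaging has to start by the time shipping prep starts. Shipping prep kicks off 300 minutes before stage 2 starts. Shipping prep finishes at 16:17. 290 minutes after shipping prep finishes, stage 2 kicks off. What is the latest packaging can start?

Stage 2 starts at 16:17 + 290 min = 21:07.
Shipping prep starts at 21:07 − 300 min = 16:07.
Packaging is bounded by shipping prep, so the latest it can start is 16:07.

16:07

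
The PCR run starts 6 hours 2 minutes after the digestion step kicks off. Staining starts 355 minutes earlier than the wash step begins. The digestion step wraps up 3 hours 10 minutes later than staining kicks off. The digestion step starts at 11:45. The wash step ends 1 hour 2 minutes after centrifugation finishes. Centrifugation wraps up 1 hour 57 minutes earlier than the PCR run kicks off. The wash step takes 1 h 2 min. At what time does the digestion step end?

The PCR run starts at 11:45 + 362 min = 17:47.
Centrifugation ends at 17:47 − 117 min = 15:50.
The wash step ends at 15:50 + 62 min = 16:52.
The wash step starts at 16:52 − 62 min = 15:50.
Staining starts at 15:50 − 355 min = 09:55.
The digestion step ends at 09:55 + 190 min = 13:05.

13:05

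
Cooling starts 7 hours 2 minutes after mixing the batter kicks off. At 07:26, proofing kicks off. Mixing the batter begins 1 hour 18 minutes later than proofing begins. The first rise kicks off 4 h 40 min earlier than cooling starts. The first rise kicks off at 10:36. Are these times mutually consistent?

Mixing the batter starts at 07:26 + 78 min = 08:44.
Cooling starts at 08:44 + 422 min = 15:46.
The first rise starts at 15:46 − 280 min = 11:06.
But the first rise is also said to start at 10:36 — a 30-minute conflict.

No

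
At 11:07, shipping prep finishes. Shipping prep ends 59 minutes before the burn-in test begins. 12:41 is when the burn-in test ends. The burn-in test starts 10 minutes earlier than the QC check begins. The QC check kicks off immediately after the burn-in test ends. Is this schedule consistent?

The QC check starts at 12:41.
The burn-in test starts at 12:41 − 10 min = 12:31.
Shipping prep ends at 12:31 − 59 min = 11:32.
But shipping prep is also said to end at 11:07 — a 25-minute conflict.

No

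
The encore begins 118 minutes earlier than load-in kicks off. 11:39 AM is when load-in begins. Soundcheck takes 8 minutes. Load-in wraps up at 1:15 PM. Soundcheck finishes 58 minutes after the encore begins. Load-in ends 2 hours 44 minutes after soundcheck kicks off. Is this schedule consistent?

The encore starts at 11:39 AM − 118 min = 9:41 AM.
Soundcheck ends at 9:41 AM + 58 min = 10:39 AM.
Soundcheck starts at 10:39 AM − 8 min = 10:31 AM.
Load-in ends at 10:31 AM + 164 min = 1:15 PM.
That matches the stated 1:15 PM, so the schedule is consistent.

Yes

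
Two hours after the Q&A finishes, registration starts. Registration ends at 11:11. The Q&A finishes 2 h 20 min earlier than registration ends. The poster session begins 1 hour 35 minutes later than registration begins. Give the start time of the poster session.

The Q&A ends at 11:11 − 140 min = 08:51.
Registration starts at 08:51 + 120 min = 10:51.
The poster session starts at 10:51 + 95 min = 12:26.

12:26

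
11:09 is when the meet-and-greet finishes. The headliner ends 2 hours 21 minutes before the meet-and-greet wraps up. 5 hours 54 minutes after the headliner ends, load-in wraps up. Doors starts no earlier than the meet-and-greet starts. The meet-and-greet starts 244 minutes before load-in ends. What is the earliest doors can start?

10:38

The headliner ends at 11:09 − 141 min = 08:48.
Load-in ends at 08:48 + 354 min = 14:42.
The meet-and-greet starts at 14:42 − 244 min = 10:38.
Doors is bounded by the meet-and-greet, so the earliest it can start is 10:38.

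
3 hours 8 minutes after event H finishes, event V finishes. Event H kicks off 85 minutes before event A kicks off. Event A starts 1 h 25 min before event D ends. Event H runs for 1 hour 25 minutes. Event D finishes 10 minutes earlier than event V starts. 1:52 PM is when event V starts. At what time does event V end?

3:25 PM

Event D ends at 1:52 PM − 10 min = 1:42 PM.
Event A starts at 1:42 PM − 85 min = 12:17 PM.
Event H starts at 12:17 PM − 85 min = 10:52 AM.
Event H ends at 10:52 AM + 85 min = 12:17 PM.
Event V ends at 12:17 PM + 188 min = 3:25 PM.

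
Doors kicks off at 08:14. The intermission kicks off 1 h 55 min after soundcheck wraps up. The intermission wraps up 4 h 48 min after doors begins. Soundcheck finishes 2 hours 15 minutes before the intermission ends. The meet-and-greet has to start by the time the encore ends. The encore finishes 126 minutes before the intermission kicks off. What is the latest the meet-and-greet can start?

The intermission ends at 08:14 + 288 min = 13:02.
Soundcheck ends at 13:02 − 135 min = 10:47.
The intermission starts at 10:47 + 115 min = 12:42.
The encore ends at 12:42 − 126 min = 10:36.
The meet-and-greet is bounded by the encore, so the latest it can start is 10:36.

10:36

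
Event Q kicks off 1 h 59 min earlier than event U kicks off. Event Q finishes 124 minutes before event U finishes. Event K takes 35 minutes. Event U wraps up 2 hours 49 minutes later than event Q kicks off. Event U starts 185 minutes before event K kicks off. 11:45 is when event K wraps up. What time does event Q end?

Event K starts at 11:45 − 35 min = 11:10.
Event U starts at 11:10 − 185 min = 08:05.
Event Q starts at 08:05 − 119 min = 06:06.
Event U ends at 06:06 + 169 min = 08:55.
Event Q ends at 08:55 − 124 min = 06:51.

06:51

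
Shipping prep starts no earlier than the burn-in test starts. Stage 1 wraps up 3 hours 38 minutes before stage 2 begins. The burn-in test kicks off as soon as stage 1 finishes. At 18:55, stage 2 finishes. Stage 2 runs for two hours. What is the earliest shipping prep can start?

Stage 2 starts at 18:55 − 120 min = 16:55.
Stage 1 ends at 16:55 − 218 min = 13:17.
So the burn-in test starts at 13:17.
Shipping prep is bounded by the burn-in test, so the earliest it can start is 13:17.

13:17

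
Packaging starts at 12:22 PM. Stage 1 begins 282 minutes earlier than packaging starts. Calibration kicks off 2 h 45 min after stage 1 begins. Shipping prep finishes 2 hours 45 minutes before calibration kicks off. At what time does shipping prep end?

Stage 1 starts at 12:22 PM − 282 min = 7:40 AM.
Calibration starts at 7:40 AM + 165 min = 10:25 AM.
Shipping prep ends at 10:25 AM − 165 min = 7:40 AM.

7:40 AM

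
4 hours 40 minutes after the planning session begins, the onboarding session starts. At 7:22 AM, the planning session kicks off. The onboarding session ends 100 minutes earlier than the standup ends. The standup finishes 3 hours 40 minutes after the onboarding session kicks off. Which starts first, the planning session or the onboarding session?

the planning session

The onboarding session starts at 7:22 AM + 280 min = 12:02 PM.
The planning session starts at 7:22 AM and the onboarding session starts at 12:02 PM, so the planning session is first.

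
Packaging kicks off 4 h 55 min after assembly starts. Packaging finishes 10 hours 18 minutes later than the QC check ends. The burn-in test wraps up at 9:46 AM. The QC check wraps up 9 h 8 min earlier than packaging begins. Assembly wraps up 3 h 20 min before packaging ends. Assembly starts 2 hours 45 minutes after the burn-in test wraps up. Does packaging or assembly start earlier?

Assembly starts at 9:46 AM + 165 min = 12:31 PM.
Packaging starts at 12:31 PM + 295 min = 5:26 PM.
Packaging starts at 5:26 PM and assembly starts at 12:31 PM, so assembly is first.

assembly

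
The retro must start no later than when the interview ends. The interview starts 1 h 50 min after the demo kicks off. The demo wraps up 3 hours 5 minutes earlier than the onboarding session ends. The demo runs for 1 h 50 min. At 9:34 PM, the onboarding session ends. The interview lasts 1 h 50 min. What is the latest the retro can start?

8:19 PM

The demo ends at 9:34 PM − 185 min = 6:29 PM.
The demo starts at 6:29 PM − 110 min = 4:39 PM.
The interview starts at 4:39 PM + 110 min = 6:29 PM.
The interview ends at 6:29 PM + 110 min = 8:19 PM.
The retro is bounded by the interview, so the latest it can start is 8:19 PM.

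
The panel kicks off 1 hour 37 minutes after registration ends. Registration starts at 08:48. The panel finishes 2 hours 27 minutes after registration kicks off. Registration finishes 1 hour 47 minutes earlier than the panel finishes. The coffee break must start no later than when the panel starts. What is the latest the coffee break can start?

11:05

The panel ends at 08:48 + 147 min = 11:15.
Registration ends at 11:15 − 107 min = 09:28.
The panel starts at 09:28 + 97 min = 11:05.
The coffee break is bounded by the panel, so the latest it can start is 11:05.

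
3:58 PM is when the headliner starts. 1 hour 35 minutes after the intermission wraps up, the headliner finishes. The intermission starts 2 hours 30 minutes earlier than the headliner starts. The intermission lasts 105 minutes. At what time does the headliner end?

The intermission starts at 3:58 PM − 150 min = 1:28 PM.
The intermission ends at 1:28 PM + 105 min = 3:13 PM.
The headliner ends at 3:13 PM + 95 min = 4:48 PM.

4:48 PM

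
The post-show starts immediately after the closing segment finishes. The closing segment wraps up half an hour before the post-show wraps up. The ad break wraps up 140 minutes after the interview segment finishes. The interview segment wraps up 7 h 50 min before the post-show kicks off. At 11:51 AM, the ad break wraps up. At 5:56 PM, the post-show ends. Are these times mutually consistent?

The closing segment ends at 5:56 PM − 30 min = 5:26 PM.
So the post-show starts at 5:26 PM.
The interview segment ends at 5:26 PM − 470 min = 9:36 AM.
The ad break ends at 9:36 AM + 140 min = 11:56 AM.
But the ad break is also said to end at 11:51 AM — a 5-minute conflict.

No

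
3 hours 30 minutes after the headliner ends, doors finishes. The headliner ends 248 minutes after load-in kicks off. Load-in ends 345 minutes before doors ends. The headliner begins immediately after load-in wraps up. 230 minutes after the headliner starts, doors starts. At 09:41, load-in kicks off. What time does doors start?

The headliner ends at 09:41 + 248 min = 13:49.
Doors ends at 13:49 + 210 min = 17:19.
Load-in ends at 17:19 − 345 min = 11:34.
So the headliner starts at 11:34.
Doors starts at 11:34 + 230 min = 15:24.

15:24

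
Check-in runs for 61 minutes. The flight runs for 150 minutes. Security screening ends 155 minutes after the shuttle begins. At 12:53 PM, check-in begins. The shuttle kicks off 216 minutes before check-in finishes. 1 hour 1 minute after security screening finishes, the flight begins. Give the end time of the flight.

Check-in ends at 12:53 PM + 61 min = 1:54 PM.
The shuttle starts at 1:54 PM − 216 min = 10:18 AM.
Security screening ends at 10:18 AM + 155 min = 12:53 PM.
The flight starts at 12:53 PM + 61 min = 1:54 PM.
The flight ends at 1:54 PM + 150 min = 4:24 PM.

4:24 PM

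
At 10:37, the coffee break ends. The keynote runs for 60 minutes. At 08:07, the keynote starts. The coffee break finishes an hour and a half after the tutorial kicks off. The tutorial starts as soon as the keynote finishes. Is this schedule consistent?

The keynote ends at 08:07 + 60 min = 09:07.
So the tutorial starts at 09:07.
The coffee break ends at 09:07 + 90 min = 10:37.
That matches the stated 10:37, so the schedule is consistent.

Yes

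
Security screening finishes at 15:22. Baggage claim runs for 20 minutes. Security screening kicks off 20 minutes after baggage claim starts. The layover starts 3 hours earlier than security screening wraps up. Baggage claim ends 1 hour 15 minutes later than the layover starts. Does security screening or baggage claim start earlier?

The layover starts at 15:22 − 180 min = 12:22.
Baggage claim ends at 12:22 + 75 min = 13:37.
Baggage claim starts at 13:37 − 20 min = 13:17.
Security screening starts at 13:17 + 20 min = 13:37.
Security screening starts at 13:37 and baggage claim starts at 13:17, so baggage claim is first.

baggage claim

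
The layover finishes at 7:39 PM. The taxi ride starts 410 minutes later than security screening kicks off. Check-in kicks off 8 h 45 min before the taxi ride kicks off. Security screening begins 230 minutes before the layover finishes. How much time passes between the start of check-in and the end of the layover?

Security screening starts at 7:39 PM − 230 min = 3:49 PM.
The taxi ride starts at 3:49 PM + 410 min = 10:39 PM.
Check-in starts at 10:39 PM − 525 min = 1:54 PM.
From 1:54 PM to 7:39 PM is 5 hours 45 minutes.

5 hours 45 minutes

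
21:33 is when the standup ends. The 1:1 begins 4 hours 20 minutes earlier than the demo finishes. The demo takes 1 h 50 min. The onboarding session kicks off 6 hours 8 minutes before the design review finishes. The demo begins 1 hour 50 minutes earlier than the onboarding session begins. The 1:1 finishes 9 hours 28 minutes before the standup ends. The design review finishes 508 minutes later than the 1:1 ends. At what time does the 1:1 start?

The 1:1 ends at 21:33 − 568 min = 12:05.
The design review ends at 12:05 + 508 min = 20:33.
The onboarding session starts at 20:33 − 368 min = 14:25.
The demo starts at 14:25 − 110 min = 12:35.
The demo ends at 12:35 + 110 min = 14:25.
The 1:1 starts at 14:25 − 260 min = 10:05.

10:05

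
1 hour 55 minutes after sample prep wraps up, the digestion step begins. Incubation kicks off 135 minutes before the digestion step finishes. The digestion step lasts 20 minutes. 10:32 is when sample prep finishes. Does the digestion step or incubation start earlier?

The digestion step starts at 10:32 + 115 min = 12:27.
The digestion step ends at 12:27 + 20 min = 12:47.
Incubation starts at 12:47 − 135 min = 10:32.
The digestion step starts at 12:27 and incubation starts at 10:32, so incubation is first.

incubation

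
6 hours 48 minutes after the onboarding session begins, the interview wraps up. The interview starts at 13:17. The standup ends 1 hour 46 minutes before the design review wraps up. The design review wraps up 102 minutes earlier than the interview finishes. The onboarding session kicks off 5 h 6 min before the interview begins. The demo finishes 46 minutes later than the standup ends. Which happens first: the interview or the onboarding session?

The onboarding session starts at 13:17 − 306 min = 08:11.
The interview starts at 13:17 and the onboarding session starts at 08:11, so the onboarding session is first.

the onboarding session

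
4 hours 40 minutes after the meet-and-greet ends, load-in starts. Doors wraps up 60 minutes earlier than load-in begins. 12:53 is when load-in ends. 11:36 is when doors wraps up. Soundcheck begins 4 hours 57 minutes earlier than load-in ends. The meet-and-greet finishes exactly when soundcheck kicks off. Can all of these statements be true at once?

Soundcheck starts at 12:53 − 297 min = 07:56.
So the meet-and-greet ends at 07:56.
Load-in starts at 07:56 + 280 min = 12:36.
Doors ends at 12:36 − 60 min = 11:36.
That matches the stated 11:36, so the schedule is consistent.

Yes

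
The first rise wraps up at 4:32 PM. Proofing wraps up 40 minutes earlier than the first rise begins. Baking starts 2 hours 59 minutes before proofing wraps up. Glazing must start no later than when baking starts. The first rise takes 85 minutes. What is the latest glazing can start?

11:28 AM

The first rise starts at 4:32 PM − 85 min = 3:07 PM.
Proofing ends at 3:07 PM − 40 min = 2:27 PM.
Baking starts at 2:27 PM − 179 min = 11:28 AM.
Glazing is bounded by baking, so the latest it can start is 11:28 AM.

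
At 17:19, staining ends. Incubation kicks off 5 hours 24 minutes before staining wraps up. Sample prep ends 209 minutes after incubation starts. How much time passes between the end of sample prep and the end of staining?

115 minutes

Incubation starts at 17:19 − 324 min = 11:55.
Sample prep ends at 11:55 + 209 min = 15:24.
From 15:24 to 17:19 is 115 minutes.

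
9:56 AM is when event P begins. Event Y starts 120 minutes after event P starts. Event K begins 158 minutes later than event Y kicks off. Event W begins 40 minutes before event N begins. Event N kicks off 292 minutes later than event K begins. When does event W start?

Event Y starts at 9:56 AM + 120 min = 11:56 AM.
Event K starts at 11:56 AM + 158 min = 2:34 PM.
Event N starts at 2:34 PM + 292 min = 7:26 PM.
Event W starts at 7:26 PM − 40 min = 6:46 PM.

6:46 PM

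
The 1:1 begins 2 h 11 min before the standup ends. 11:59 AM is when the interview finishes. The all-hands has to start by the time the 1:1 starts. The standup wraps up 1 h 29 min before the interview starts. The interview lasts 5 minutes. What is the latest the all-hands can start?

The interview starts at 11:59 AM − 5 min = 11:54 AM.
The standup ends at 11:54 AM − 89 min = 10:25 AM.
The 1:1 starts at 10:25 AM − 131 min = 8:14 AM.
The all-hands is bounded by the 1:1, so the latest it can start is 8:14 AM.

8:14 AM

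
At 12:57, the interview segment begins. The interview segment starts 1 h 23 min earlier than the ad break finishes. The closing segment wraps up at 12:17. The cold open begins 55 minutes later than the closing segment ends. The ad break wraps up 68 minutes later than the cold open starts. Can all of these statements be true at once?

Yes

The cold open starts at 12:17 + 55 min = 13:12.
The ad break ends at 13:12 + 68 min = 14:20.
The interview segment starts at 14:20 − 83 min = 12:57.
That matches the stated 12:57, so the schedule is consistent.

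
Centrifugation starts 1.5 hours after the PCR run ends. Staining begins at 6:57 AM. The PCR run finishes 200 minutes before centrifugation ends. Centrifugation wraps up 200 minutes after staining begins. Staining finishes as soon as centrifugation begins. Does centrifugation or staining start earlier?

staining

Centrifugation ends at 6:57 AM + 200 min = 10:17 AM.
The PCR run ends at 10:17 AM − 200 min = 6:57 AM.
Centrifugation starts at 6:57 AM + 90 min = 8:27 AM.
Centrifugation starts at 8:27 AM and staining starts at 6:57 AM, so staining is first.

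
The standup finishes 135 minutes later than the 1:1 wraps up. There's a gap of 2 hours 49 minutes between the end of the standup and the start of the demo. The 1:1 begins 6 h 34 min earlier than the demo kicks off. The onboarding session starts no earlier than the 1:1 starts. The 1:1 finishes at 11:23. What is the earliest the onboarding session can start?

The standup ends at 11:23 + 135 min = 13:38.
The demo starts at 13:38 + 169 min = 16:27.
The 1:1 starts at 16:27 − 394 min = 09:53.
The onboarding session is bounded by the 1:1, so the earliest it can start is 09:53.

09:53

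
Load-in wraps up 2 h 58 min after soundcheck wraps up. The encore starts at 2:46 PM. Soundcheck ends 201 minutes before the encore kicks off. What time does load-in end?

Soundcheck ends at 2:46 PM − 201 min = 11:25 AM.
Load-in ends at 11:25 AM + 178 min = 2:23 PM.

2:23 PM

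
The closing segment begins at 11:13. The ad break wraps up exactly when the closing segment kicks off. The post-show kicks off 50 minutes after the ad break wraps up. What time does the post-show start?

The ad break ends at 11:13.
The post-show starts at 11:13 + 50 min = 12:03.

12:03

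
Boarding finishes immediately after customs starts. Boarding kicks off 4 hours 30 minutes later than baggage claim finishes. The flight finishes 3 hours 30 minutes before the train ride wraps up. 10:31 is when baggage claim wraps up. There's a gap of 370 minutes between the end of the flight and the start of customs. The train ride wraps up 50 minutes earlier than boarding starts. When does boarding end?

16:51

Boarding starts at 10:31 + 270 min = 15:01.
The train ride ends at 15:01 − 50 min = 14:11.
The flight ends at 14:11 − 210 min = 10:41.
Customs starts at 10:41 + 370 min = 16:51.
So boarding ends at 16:51.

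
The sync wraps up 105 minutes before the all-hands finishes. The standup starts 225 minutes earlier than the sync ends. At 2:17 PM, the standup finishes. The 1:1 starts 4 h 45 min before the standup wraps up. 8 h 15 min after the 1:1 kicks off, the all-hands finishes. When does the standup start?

The 1:1 starts at 2:17 PM − 285 min = 9:32 AM.
The all-hands ends at 9:32 AM + 495 min = 5:47 PM.
The sync ends at 5:47 PM − 105 min = 4:02 PM.
The standup starts at 4:02 PM − 225 min = 12:17 PM.

12:17 PM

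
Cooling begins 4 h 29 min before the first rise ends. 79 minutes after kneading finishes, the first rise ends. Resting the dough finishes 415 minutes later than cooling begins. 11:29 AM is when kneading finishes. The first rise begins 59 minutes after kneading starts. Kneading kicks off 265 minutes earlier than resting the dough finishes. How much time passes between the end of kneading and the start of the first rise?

19 minutes

The first rise ends at 11:29 AM + 79 min = 12:48 PM.
Cooling starts at 12:48 PM − 269 min = 8:19 AM.
Resting the dough ends at 8:19 AM + 415 min = 3:14 PM.
Kneading starts at 3:14 PM − 265 min = 10:49 AM.
The first rise starts at 10:49 AM + 59 min = 11:48 AM.
From 11:29 AM to 11:48 AM is 19 minutes.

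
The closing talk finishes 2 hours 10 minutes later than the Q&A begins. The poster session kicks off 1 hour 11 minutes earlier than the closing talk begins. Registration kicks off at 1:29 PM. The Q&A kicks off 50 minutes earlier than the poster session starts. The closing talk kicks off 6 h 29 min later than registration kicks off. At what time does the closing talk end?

The closing talk starts at 1:29 PM + 389 min = 7:58 PM.
The poster session starts at 7:58 PM − 71 min = 6:47 PM.
The Q&A starts at 6:47 PM − 50 min = 5:57 PM.
The closing talk ends at 5:57 PM + 130 min = 8:07 PM.

8:07 PM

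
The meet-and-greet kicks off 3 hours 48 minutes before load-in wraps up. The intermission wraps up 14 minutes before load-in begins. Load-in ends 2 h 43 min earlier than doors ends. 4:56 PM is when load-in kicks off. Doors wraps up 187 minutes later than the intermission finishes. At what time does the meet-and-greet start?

The intermission ends at 4:56 PM − 14 min = 4:42 PM.
Doors ends at 4:42 PM + 187 min = 7:49 PM.
Load-in ends at 7:49 PM − 163 min = 5:06 PM.
The meet-and-greet starts at 5:06 PM − 228 min = 1:18 PM.

1:18 PM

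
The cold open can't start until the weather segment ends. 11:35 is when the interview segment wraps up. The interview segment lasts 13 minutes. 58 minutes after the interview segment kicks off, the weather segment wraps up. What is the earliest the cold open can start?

The interview segment starts at 11:35 − 13 min = 11:22.
The weather segment ends at 11:22 + 58 min = 12:20.
The cold open is bounded by the weather segment, so the earliest it can start is 12:20.

12:20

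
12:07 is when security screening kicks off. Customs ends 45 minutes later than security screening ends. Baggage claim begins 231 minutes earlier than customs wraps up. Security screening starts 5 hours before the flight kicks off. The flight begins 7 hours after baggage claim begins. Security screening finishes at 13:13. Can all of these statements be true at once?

Yes

Customs ends at 13:13 + 45 min = 13:58.
Baggage claim starts at 13:58 − 231 min = 10:07.
The flight starts at 10:07 + 420 min = 17:07.
Security screening starts at 17:07 − 300 min = 12:07.
That matches the stated 12:07, so the schedule is consistent.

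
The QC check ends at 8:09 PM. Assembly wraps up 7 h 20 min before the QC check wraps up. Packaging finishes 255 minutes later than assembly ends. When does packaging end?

5:04 PM

Assembly ends at 8:09 PM − 440 min = 12:49 PM.
Packaging ends at 12:49 PM + 255 min = 5:04 PM.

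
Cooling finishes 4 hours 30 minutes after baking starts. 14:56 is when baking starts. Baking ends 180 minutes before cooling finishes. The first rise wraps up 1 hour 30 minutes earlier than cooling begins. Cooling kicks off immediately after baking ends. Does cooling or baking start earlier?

Cooling ends at 14:56 + 270 min = 19:26.
Baking ends at 19:26 − 180 min = 16:26.
So cooling starts at 16:26.
Cooling starts at 16:26 and baking starts at 14:56, so baking is first.

baking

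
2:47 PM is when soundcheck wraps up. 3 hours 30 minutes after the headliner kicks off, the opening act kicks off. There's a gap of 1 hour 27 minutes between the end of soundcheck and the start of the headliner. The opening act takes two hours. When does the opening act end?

9:44 PM

The headliner starts at 2:47 PM + 87 min = 4:14 PM.
The opening act starts at 4:14 PM + 210 min = 7:44 PM.
The opening act ends at 7:44 PM + 120 min = 9:44 PM.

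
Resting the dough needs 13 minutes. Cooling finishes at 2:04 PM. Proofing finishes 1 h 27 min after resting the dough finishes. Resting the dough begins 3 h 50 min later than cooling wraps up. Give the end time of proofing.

7:34 PM

Resting the dough starts at 2:04 PM + 230 min = 5:54 PM.
Resting the dough ends at 5:54 PM + 13 min = 6:07 PM.
Proofing ends at 6:07 PM + 87 min = 7:34 PM.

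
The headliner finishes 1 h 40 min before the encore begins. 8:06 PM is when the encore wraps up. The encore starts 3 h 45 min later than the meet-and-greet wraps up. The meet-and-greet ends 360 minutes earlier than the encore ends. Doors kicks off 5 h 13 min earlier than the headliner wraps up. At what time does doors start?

The meet-and-greet ends at 8:06 PM − 360 min = 2:06 PM.
The encore starts at 2:06 PM + 225 min = 5:51 PM.
The headliner ends at 5:51 PM − 100 min = 4:11 PM.
Doors starts at 4:11 PM − 313 min = 10:58 AM.

10:58 AM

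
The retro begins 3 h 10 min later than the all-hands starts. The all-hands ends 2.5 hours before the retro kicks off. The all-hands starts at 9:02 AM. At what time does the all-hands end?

9:42 AM

The retro starts at 9:02 AM + 190 min = 12:12 PM.
The all-hands ends at 12:12 PM − 150 min = 9:42 AM.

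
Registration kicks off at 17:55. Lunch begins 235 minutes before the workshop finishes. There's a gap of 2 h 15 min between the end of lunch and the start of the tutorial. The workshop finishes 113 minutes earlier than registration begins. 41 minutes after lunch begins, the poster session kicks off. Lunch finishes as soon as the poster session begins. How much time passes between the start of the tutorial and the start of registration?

The workshop ends at 17:55 − 113 min = 16:02.
Lunch starts at 16:02 − 235 min = 12:07.
The poster session starts at 12:07 + 41 min = 12:48.
So lunch ends at 12:48.
The tutorial starts at 12:48 + 135 min = 15:03.
From 15:03 to 17:55 is 172 minutes.

172 minutes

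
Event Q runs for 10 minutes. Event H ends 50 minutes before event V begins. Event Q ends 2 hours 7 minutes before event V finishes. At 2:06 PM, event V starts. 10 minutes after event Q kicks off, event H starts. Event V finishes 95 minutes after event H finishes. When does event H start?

12:44 PM

Event H ends at 2:06 PM − 50 min = 1:16 PM.
Event V ends at 1:16 PM + 95 min = 2:51 PM.
Event Q ends at 2:51 PM − 127 min = 12:44 PM.
Event Q starts at 12:44 PM − 10 min = 12:34 PM.
Event H starts at 12:34 PM + 10 min = 12:44 PM.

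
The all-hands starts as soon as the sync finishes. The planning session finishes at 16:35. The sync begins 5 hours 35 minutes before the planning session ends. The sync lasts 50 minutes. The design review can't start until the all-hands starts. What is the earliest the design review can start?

The sync starts at 16:35 − 335 min = 11:00.
The sync ends at 11:00 + 50 min = 11:50.
So the all-hands starts at 11:50.
The design review is bounded by the all-hands, so the earliest it can start is 11:50.

11:50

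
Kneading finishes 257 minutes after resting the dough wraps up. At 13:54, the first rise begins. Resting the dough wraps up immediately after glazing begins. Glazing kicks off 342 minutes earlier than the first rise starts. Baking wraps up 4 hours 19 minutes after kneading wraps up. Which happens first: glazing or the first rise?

Glazing starts at 13:54 − 342 min = 08:12.
Glazing starts at 08:12 and the first rise starts at 13:54, so glazing is first.

glazing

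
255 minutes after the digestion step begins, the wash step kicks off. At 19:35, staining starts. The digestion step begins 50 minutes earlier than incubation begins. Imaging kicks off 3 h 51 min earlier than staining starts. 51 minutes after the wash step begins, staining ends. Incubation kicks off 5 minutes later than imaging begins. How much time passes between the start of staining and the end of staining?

Imaging starts at 19:35 − 231 min = 15:44.
Incubation starts at 15:44 + 5 min = 15:49.
The digestion step starts at 15:49 − 50 min = 14:59.
The wash step starts at 14:59 + 255 min = 19:14.
Staining ends at 19:14 + 51 min = 20:05.
From 19:35 to 20:05 is 0.5 hours.

0.5 hours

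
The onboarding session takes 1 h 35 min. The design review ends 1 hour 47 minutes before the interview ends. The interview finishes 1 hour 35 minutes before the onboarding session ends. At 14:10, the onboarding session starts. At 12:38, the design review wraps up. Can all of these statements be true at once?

No

The onboarding session ends at 14:10 + 95 min = 15:45.
The interview ends at 15:45 − 95 min = 14:10.
The design review ends at 14:10 − 107 min = 12:23.
But the design review is also said to end at 12:38 — a 15-minute conflict.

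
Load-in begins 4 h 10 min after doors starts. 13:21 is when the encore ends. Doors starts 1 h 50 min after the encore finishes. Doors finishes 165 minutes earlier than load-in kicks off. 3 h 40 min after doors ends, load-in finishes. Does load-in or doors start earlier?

doors

Doors starts at 13:21 + 110 min = 15:11.
Load-in starts at 15:11 + 250 min = 19:21.
Load-in starts at 19:21 and doors starts at 15:11, so doors is first.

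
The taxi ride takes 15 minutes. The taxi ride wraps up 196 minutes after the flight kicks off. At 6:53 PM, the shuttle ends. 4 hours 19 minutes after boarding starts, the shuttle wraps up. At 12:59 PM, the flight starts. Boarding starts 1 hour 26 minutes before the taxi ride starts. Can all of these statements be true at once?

Yes

The taxi ride ends at 12:59 PM + 196 min = 4:15 PM.
The taxi ride starts at 4:15 PM − 15 min = 4:00 PM.
Boarding starts at 4:00 PM − 86 min = 2:34 PM.
The shuttle ends at 2:34 PM + 259 min = 6:53 PM.
That matches the stated 6:53 PM, so the schedule is consistent.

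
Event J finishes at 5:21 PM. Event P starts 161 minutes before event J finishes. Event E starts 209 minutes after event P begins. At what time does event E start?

Event P starts at 5:21 PM − 161 min = 2:40 PM.
Event E starts at 2:40 PM + 209 min = 6:09 PM.

6:09 PM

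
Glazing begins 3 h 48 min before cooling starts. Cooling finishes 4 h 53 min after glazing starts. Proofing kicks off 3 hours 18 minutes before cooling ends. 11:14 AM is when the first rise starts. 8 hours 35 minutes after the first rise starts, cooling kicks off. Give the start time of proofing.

5:36 PM

Cooling starts at 11:14 AM + 515 min = 7:49 PM.
Glazing starts at 7:49 PM − 228 min = 4:01 PM.
Cooling ends at 4:01 PM + 293 min = 8:54 PM.
Proofing starts at 8:54 PM − 198 min = 5:36 PM.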